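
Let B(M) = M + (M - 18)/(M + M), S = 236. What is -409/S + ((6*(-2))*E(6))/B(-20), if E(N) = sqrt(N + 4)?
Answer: -409/236 + 80*sqrt(10)/127 ≈ 0.25893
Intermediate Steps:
E(N) = sqrt(4 + N)
B(M) = M + (-18 + M)/(2*M) (B(M) = M + (-18 + M)/((2*M)) = M + (-18 + M)*(1/(2*M)) = M + (-18 + M)/(2*M))
-409/S + ((6*(-2))*E(6))/B(-20) = -409/236 + ((6*(-2))*sqrt(4 + 6))/(1/2 - 20 - 9/(-20)) = -409*1/236 + (-12*sqrt(10))/(1/2 - 20 - 9*(-1/20)) = -409/236 + (-12*sqrt(10))/(1/2 - 20 + 9/20) = -409/236 + (-12*sqrt(10))/(-381/20) = -409/236 - 12*sqrt(10)*(-20/381) = -409/236 + 80*sqrt(10)/127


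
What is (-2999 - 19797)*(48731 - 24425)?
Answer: -554079576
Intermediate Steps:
(-2999 - 19797)*(48731 - 24425) = -22796*24306 = -554079576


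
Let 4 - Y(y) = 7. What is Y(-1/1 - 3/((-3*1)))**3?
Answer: -27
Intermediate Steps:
Y(y) = -3 (Y(y) = 4 - 1*7 = 4 - 7 = -3)
Y(-1/1 - 3/((-3*1)))**3 = (-3)**3 = -27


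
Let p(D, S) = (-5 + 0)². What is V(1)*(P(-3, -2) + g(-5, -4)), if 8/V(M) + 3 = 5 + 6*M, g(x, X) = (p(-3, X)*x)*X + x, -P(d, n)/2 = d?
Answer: 501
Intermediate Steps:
p(D, S) = 25 (p(D, S) = (-5)² = 25)
P(d, n) = -2*d
g(x, X) = x + 25*X*x (g(x, X) = (25*x)*X + x = 25*X*x + x = x + 25*X*x)
V(M) = 8/(2 + 6*M) (V(M) = 8/(-3 + (5 + 6*M)) = 8/(2 + 6*M))
V(1)*(P(-3, -2) + g(-5, -4)) = (4/(1 + 3*1))*(-2*(-3) - 5*(1 + 25*(-4))) = (4/(1 + 3))*(6 - 5*(1 - 100)) = (4/4)*(6 - 5*(-99)) = (4*(¼))*(6 + 495) = 1*501 = 501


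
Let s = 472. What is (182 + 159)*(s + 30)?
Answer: 171182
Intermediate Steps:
(182 + 159)*(s + 30) = (182 + 159)*(472 + 30) = 341*502 = 171182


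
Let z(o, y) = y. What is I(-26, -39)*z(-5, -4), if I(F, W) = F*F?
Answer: -2704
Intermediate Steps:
I(F, W) = F²
I(-26, -39)*z(-5, -4) = (-26)²*(-4) = 676*(-4) = -2704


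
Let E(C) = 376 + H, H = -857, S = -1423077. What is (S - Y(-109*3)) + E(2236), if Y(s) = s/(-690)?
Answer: -327418449/230 ≈ -1.4236e+6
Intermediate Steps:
Y(s) = -s/690 (Y(s) = s*(-1/690) = -s/690)
E(C) = -481 (E(C) = 376 - 857 = -481)
(S - Y(-109*3)) + E(2236) = (-1423077 - (-1)*(-109*3)/690) - 481 = (-1423077 - (-1)*(-327)/690) - 481 = (-1423077 - 1*109/230) - 481 = (-1423077 - 109/230) - 481 = -327307819/230 - 481 = -327418449/230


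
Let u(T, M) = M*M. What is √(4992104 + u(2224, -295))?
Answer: √5079129 ≈ 2253.7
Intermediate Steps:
u(T, M) = M²
√(4992104 + u(2224, -295)) = √(4992104 + (-295)²) = √(4992104 + 87025) = √5079129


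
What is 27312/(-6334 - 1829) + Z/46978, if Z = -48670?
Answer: -280059391/63913569 ≈ -4.3818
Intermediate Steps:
27312/(-6334 - 1829) + Z/46978 = 27312/(-6334 - 1829) - 48670/46978 = 27312/(-8163) - 48670*1/46978 = 27312*(-1/8163) - 24335/23489 = -9104/2721 - 24335/23489 = -280059391/63913569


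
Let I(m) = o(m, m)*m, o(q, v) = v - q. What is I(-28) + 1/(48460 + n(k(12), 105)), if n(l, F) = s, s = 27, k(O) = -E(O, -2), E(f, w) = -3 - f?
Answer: 1/48487 ≈ 2.0624e-5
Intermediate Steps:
k(O) = 3 + O (k(O) = -(-3 - O) = 3 + O)
I(m) = 0 (I(m) = (m - m)*m = 0*m = 0)
n(l, F) = 27
I(-28) + 1/(48460 + n(k(12), 105)) = 0 + 1/(48460 + 27) = 0 + 1/48487 = 1/48487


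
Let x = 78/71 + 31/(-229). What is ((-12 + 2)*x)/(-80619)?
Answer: 156610/1310784321 ≈ 0.00011948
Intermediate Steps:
x = 15661/16259 (x = 78*(1/71) + 31*(-1/229) = 78/71 - 31/229 = 15661/16259 ≈ 0.96322)
((-12 + 2)*x)/(-80619) = ((-12 + 2)*(15661/16259))/(-80619) = -10*15661/16259*(-1/80619) = -156610/16259*(-1/80619) = 156610/1310784321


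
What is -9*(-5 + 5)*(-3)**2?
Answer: 0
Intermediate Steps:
-9*(-5 + 5)*(-3)**2 = -9*0*9 = 0*9 = 0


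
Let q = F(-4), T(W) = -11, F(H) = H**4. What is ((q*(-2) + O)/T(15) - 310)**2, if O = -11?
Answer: 8334769/121 ≈ 68882.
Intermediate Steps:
q = 256 (q = (-4)**4 = 256)
((q*(-2) + O)/T(15) - 310)**2 = ((256*(-2) - 11)/(-11) - 310)**2 = ((-512 - 11)*(-1/11) - 310)**2 = (-523*(-1/11) - 310)**2 = (523/11 - 310)**2 = (-2887/11)**2 = 8334769/121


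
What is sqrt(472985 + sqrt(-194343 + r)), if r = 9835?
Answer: sqrt(472985 + 2*I*sqrt(46127)) ≈ 687.74 + 0.312*I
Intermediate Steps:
sqrt(472985 + sqrt(-194343 + r)) = sqrt(472985 + sqrt(-194343 + 9835)) = sqrt(472985 + sqrt(-184508)) = sqrt(472985 + 2*I*sqrt(46127))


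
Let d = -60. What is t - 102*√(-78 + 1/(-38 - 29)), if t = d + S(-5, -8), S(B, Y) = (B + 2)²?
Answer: -51 - 102*I*√350209/67 ≈ -51.0 - 900.93*I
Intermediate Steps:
S(B, Y) = (2 + B)²
t = -51 (t = -60 + (2 - 5)² = -60 + (-3)² = -60 + 9 = -51)
t - 102*√(-78 + 1/(-38 - 29)) = -51 - 102*√(-78 + 1/(-38 - 29)) = -51 - 102*√(-78 + 1/(-67)) = -51 - 102*√(-78 - 1/67) = -51 - 102*I*√350209/67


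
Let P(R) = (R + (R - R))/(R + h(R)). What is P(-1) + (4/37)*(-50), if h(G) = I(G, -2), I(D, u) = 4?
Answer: -637/111 ≈ -5.7387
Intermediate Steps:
h(G) = 4
P(R) = R/(4 + R) (P(R) = (R + (R - R))/(R + 4) = (R + 0)/(4 + R) = R/(4 + R))
P(-1) + (4/37)*(-50) = -1/(4 - 1) + (4/37)*(-50) = -1/3 + (4*(1/37))*(-50) = -1*⅓ + (4/37)*(-50) = -⅓ - 200/37 = -637/111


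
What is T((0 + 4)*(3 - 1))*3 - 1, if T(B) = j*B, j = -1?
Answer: -25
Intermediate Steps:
T(B) = -B
T((0 + 4)*(3 - 1))*3 - 1 = -(0 + 4)*(3 - 1)*3 - 1 = -4*2*3 - 1 = -1*8*3 - 1 = -8*3 - 1 = -24 - 1 = -25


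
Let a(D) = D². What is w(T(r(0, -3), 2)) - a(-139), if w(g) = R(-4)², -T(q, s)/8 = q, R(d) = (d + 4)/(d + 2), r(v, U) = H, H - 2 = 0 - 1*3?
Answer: -19321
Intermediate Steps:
H = -1 (H = 2 + (0 - 1*3) = 2 + (0 - 3) = 2 - 3 = -1)
r(v, U) = -1
R(d) = (4 + d)/(2 + d)
T(q, s) = -8*q
w(g) = 0 (w(g) = ((4 - 4)/(2 - 4))² = (0/(-2))² = (-½*0)² = 0² = 0)
w(T(r(0, -3), 2)) - a(-139) = 0 - 1*(-139)² = 0 - 1*19321 = 0 - 19321 = -19321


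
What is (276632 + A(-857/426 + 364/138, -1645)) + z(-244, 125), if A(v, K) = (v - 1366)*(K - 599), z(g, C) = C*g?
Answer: 5405281246/1633 ≈ 3.3100e+6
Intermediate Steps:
A(v, K) = (-1366 + v)*(-599 + K)
(276632 + A(-857/426 + 364/138, -1645)) + z(-244, 125) = (276632 + (818234 - 1366*(-1645) - 599*(-857/426 + 364/138) - 1645*(-857/426 + 364/138))) + 125*(-244) = (276632 + (818234 + 2247070 - 599*(-857*1/426 + 364*(1/138)) - 1645*(-857*1/426 + 364*(1/138)))) - 30500 = (276632 + (818234 + 2247070 - 599*(-857/426 + 182/69) - 1645*(-857/426 + 182/69))) - 30500 = (276632 + (818234 + 2247070 - 599*6133/9798 - 1645*6133/9798)) - 30500 = (276632 + (818234 + 2247070 - 3673667/9798 - 10088785/9798)) - 30500 = (276632 + 5003347690/1633) - 30500 = 5455087746/1633 - 30500 = 5405281246/1633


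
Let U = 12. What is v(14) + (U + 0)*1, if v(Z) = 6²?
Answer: 48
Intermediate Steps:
v(Z) = 36
v(14) + (U + 0)*1 = 36 + (12 + 0)*1 = 36 + 12*1 = 36 + 12 = 48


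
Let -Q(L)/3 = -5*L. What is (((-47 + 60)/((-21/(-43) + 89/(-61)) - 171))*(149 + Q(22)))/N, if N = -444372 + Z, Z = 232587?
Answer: 16333421/95531766015 ≈ 0.00017097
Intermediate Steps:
N = -211785 (N = -444372 + 232587 = -211785)
Q(L) = 15*L (Q(L) = -(-15)*L = 15*L)
(((-47 + 60)/((-21/(-43) + 89/(-61)) - 171))*(149 + Q(22)))/N = (((-47 + 60)/((-21/(-43) + 89/(-61)) - 171))*(149 + 15*22))/(-211785) = ((13/((-21*(-1/43) + 89*(-1/61)) - 171))*(149 + 330))*(-1/211785) = ((13/((21/43 - 89/61) - 171))*479)*(-1/211785) = ((13/(-2546/2623 - 171))*479)*(-1/211785) = ((13/(-451079/2623))*479)*(-1/211785) = ((13*(-2623/451079))*479)*(-1/211785) = -34099/451079*479*(-1/211785) = -16333421/451079*(-1/211785) = 16333421/95531766015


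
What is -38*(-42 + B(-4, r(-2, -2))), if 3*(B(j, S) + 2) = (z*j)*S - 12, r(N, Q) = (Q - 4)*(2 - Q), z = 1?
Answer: 608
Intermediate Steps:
r(N, Q) = (-4 + Q)*(2 - Q)
B(j, S) = -6 + S*j/3 (B(j, S) = -2 + ((1*j)*S - 12)/3 = -2 + (j*S - 12)/3 = -2 + (S*j - 12)/3 = -2 + (-12 + S*j)/3 = -2 + (-4 + S*j/3) = -6 + S*j/3)
-38*(-42 + B(-4, r(-2, -2))) = -38*(-42 + (-6 + (1/3)*(-8 - 1*(-2)**2 + 6*(-2))*(-4))) = -38*(-42 + (-6 + (1/3)*(-8 - 1*4 - 12)*(-4))) = -38*(-42 + (-6 + (1/3)*(-8 - 4 - 12)*(-4))) = -38*(-42 + (-6 + (1/3)*(-24)*(-4))) = -38*(-42 + (-6 + 32)) = -38*(-42 + 26) = -38*(-16) = 608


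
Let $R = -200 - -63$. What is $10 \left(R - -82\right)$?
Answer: $-550$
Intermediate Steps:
$R = -137$ ($R = -200 + 63 = -137$)
$10 \left(R - -82\right) = 10 \left(-137 - -82\right) = 10 \left(-137 + 82\right) = 10 \left(-55\right) = -550$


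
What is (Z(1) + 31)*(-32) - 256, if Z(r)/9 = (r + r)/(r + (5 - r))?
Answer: -6816/5 ≈ -1363.2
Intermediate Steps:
Z(r) = 18*r/5 (Z(r) = 9*((r + r)/(r + (5 - r))) = 9*((2*r)/5) = 9*((2*r)*(⅕)) = 9*(2*r/5) = 18*r/5)
(Z(1) + 31)*(-32) - 256 = ((18/5)*1 + 31)*(-32) - 256 = (18/5 + 31)*(-32) - 256 = (173/5)*(-32) - 256 = -5536/5 - 256 = -6816/5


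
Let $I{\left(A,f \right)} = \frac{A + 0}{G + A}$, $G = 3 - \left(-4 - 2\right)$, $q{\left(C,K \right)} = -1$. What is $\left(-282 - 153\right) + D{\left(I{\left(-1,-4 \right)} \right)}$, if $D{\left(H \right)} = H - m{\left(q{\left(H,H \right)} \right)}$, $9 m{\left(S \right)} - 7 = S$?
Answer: $- \frac{10459}{24} \approx -435.79$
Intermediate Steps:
$m{\left(S \right)} = \frac{7}{9} + \frac{S}{9}$
$G = 9$ ($G = 3 - \left(-4 - 2\right) = 3 - -6 = 3 + 6 = 9$)
$I{\left(A,f \right)} = \frac{A}{9 + A}$ ($I{\left(A,f \right)} = \frac{A + 0}{9 + A} = \frac{A}{9 + A}$)
$D{\left(H \right)} = - \frac{2}{3} + H$ ($D{\left(H \right)} = H - \left(\frac{7}{9} + \frac{1}{9} \left(-1\right)\right) = H - \left(\frac{7}{9} - \frac{1}{9}\right) = H - \frac{2}{3} = - \frac{2}{3} + H$)
$\left(-282 - 153\right) + D{\left(I{\left(-1,-4 \right)} \right)} = \left(-282 - 153\right) - \left(\frac{2}{3} + \frac{1}{9 - 1}\right) = -435 - \frac{19}{24} = - \frac{10459}{24}$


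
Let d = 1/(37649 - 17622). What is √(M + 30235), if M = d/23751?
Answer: 1892*√4333359442633/22650537 ≈ 173.88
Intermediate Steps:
d = 1/20027 ≈ 4.9933e-5
M = 1/475661277 (M = (1/20027)/23751 = (1/20027)*(1/23751) = 1/475661277 ≈ 2.1023e-9)
√(M + 30235) = √(1/475661277 + 30235) = √(14381618710096/475661277) = 1892*√4333359442633/22650537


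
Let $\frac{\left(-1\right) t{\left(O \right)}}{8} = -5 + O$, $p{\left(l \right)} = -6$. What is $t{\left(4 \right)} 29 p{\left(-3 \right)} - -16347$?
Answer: $14955$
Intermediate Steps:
$t{\left(O \right)} = 40 - 8 O$ ($t{\left(O \right)} = - 8 \left(-5 + O\right) = 40 - 8 O$)
$t{\left(4 \right)} 29 p{\left(-3 \right)} - -16347 = \left(40 - 32\right) 29 \left(-6\right) - -16347 = \left(40 - 32\right) 29 \left(-6\right) + 16347 = 8 \cdot 29 \left(-6\right) + 16347 = 232 \left(-6\right) + 16347 = -1392 + 16347 = 14955$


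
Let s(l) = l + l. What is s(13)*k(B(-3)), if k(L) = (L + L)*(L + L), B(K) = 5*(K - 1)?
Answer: 41600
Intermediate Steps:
s(l) = 2*l
B(K) = -5 + 5*K (B(K) = 5*(-1 + K) = -5 + 5*K)
k(L) = 4*L² (k(L) = (2*L)*(2*L) = 4*L²)
s(13)*k(B(-3)) = (2*13)*(4*(-5 + 5*(-3))²) = 26*(4*(-5 - 15)²) = 26*(4*(-20)²) = 26*(4*400) = 26*1600 = 41600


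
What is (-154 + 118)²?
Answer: 1296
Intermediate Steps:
(-154 + 118)² = (-36)² = 1296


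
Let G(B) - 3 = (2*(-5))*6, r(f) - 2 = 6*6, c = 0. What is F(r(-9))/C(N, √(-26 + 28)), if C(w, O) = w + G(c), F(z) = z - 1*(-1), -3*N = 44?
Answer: -117/215 ≈ -0.54419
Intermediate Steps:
r(f) = 38 (r(f) = 2 + 6*6 = 2 + 36 = 38)
N = -44/3 (N = -⅓*44 = -44/3 ≈ -14.667)
F(z) = 1 + z (F(z) = z + 1 = 1 + z)
G(B) = -57 (G(B) = 3 + (2*(-5))*6 = 3 - 10*6 = 3 - 60 = -57)
C(w, O) = -57 + w (C(w, O) = w - 57 = -57 + w)
F(r(-9))/C(N, √(-26 + 28)) = (1 + 38)/(-57 - 44/3) = 39/(-215/3) = 39*(-3/215) = -117/215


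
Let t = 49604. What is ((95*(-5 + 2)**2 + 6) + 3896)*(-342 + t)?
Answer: 234339334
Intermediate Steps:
((95*(-5 + 2)**2 + 6) + 3896)*(-342 + t) = ((95*(-5 + 2)**2 + 6) + 3896)*(-342 + 49604) = ((95*(-3)**2 + 6) + 3896)*49262 = ((95*9 + 6) + 3896)*49262 = ((855 + 6) + 3896)*49262 = (861 + 3896)*49262 = 4757*49262 = 234339334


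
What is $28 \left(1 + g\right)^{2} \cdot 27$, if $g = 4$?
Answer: $18900$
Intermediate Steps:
$28 \left(1 + g\right)^{2} \cdot 27 = 28 \left(1 + 4\right)^{2} \cdot 27 = 28 \cdot 5^{2} \cdot 27 = 28 \cdot 25 \cdot 27 = 700 \cdot 27 = 18900$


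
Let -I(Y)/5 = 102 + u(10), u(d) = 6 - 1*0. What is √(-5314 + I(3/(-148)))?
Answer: I*√5854 ≈ 76.511*I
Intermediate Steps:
u(d) = 6 (u(d) = 6 + 0 = 6)
I(Y) = -540 (I(Y) = -5*(102 + 6) = -5*108 = -540)
√(-5314 + I(3/(-148))) = √(-5314 - 540) = √(-5854) = I*√5854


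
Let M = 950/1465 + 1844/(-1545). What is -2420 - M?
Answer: -1095250958/452685 ≈ -2419.5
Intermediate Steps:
M = -246742/452685 (M = 950*(1/1465) + 1844*(-1/1545) = 190/293 - 1844/1545 = -246742/452685 ≈ -0.54506)
-2420 - M = -2420 - 1*(-246742/452685) = -2420 + 246742/452685 = -1095250958/452685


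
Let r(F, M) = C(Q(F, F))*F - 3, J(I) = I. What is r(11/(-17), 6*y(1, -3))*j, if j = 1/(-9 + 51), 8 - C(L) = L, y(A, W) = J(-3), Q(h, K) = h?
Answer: -414/2023 ≈ -0.20465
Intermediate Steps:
y(A, W) = -3
C(L) = 8 - L
j = 1/42 ≈ 0.023810
r(F, M) = -3 + F*(8 - F) (r(F, M) = (8 - F)*F - 3 = F*(8 - F) - 3 = -3 + F*(8 - F))
r(11/(-17), 6*y(1, -3))*j = (-3 - 11/(-17)*(-8 + 11/(-17)))*(1/42) = (-3 - 11*(-1/17)*(-8 + 11*(-1/17)))*(1/42) = (-3 - 1*(-11/17)*(-8 - 11/17))*(1/42) = (-3 - 1*(-11/17)*(-147/17))*(1/42) = (-3 - 1617/289)*(1/42) = -2484/289*1/42 = -414/2023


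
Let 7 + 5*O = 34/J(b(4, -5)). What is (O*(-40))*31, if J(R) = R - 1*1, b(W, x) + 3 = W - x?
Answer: 248/5 ≈ 49.600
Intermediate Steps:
b(W, x) = -3 + W - x (b(W, x) = -3 + (W - x) = -3 + W - x)
J(R) = -1 + R (J(R) = R - 1 = -1 + R)
O = -1/25 (O = -7/5 + (34/(-1 + (-3 + 4 - 1*(-5))))/5 = -7/5 + (34/(-1 + (-3 + 4 + 5)))/5 = -7/5 + (34/(-1 + 6))/5 = -7/5 + (34/5)/5 = -7/5 + (34*(⅕))/5 = -7/5 + (⅕)*(34/5) = -7/5 + 34/25 = -1/25 ≈ -0.040000)
(O*(-40))*31 = -1/25*(-40)*31 = (8/5)*31 = 248/5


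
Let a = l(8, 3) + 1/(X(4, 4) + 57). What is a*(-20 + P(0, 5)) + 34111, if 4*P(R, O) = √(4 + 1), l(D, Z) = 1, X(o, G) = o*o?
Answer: 2488623/73 + 37*√5/146 ≈ 34091.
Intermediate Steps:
X(o, G) = o²
a = 74/73 (a = 1 + 1/(4² + 57) = 1 + 1/(16 + 57) = 1 + 1/73 = 74/73 ≈ 1.0137)
P(R, O) = √5/4 (P(R, O) = √(4 + 1)/4 = √5/4)
a*(-20 + P(0, 5)) + 34111 = 74*(-20 + √5/4)/73 + 34111 = (-1480/73 + 37*√5/146) + 34111 = 2488623/73 + 37*√5/146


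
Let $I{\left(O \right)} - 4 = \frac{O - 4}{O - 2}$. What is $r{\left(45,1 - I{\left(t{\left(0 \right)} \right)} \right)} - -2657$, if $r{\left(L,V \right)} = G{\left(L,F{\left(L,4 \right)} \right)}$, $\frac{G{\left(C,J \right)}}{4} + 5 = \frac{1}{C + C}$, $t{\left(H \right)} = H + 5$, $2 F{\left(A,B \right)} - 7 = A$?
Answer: $\frac{118667}{45} \approx 2637.0$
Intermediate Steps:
$F{\left(A,B \right)} = \frac{7}{2} + \frac{A}{2}$
$t{\left(H \right)} = 5 + H$
$I{\left(O \right)} = 4 + \frac{-4 + O}{-2 + O}$ ($I{\left(O \right)} = 4 + \frac{O - 4}{O - 2} = 4 + \frac{-4 + O}{-2 + O}$)
$G{\left(C,J \right)} = -20 + \frac{2}{C}$ ($G{\left(C,J \right)} = -20 + \frac{4}{C + C} = -20 + \frac{4}{2 C} = -20 + 4 \frac{1}{2 C} = -20 + \frac{2}{C}$)
$r{\left(L,V \right)} = -20 + \frac{2}{L}$
$r{\left(45,1 - I{\left(t{\left(0 \right)} \right)} \right)} - -2657 = \left(-20 + \frac{2}{45}\right) - -2657 = \left(-20 + 2 \cdot \frac{1}{45}\right) + 2657 = \left(-20 + \frac{2}{45}\right) + 2657 = - \frac{898}{45} + 2657 = \frac{118667}{45}$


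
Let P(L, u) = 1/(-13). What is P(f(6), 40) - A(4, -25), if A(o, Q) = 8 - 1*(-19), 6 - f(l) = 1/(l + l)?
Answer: -352/13 ≈ -27.077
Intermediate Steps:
f(l) = 6 - 1/(2*l) (f(l) = 6 - 1/(l + l) = 6 - 1/(2*l))
P(L, u) = -1/13
A(o, Q) = 27 (A(o, Q) = 8 + 19 = 27)
P(f(6), 40) - A(4, -25) = -1/13 - 1*27 = -1/13 - 27 = -352/13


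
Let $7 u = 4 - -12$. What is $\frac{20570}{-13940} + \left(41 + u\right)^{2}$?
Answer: $\frac{7522409}{4018} \approx 1872.2$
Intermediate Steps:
$u = \frac{16}{7}$ ($u = \frac{4 - -12}{7} = \frac{4 + 12}{7} = \frac{1}{7} \cdot 16 = \frac{16}{7} \approx 2.2857$)
$\frac{20570}{-13940} + \left(41 + u\right)^{2} = \frac{20570}{-13940} + \left(41 + \frac{16}{7}\right)^{2} = 20570 \left(- \frac{1}{13940}\right) + \left(\frac{303}{7}\right)^{2} = - \frac{121}{82} + \frac{91809}{49} = \frac{7522409}{4018}$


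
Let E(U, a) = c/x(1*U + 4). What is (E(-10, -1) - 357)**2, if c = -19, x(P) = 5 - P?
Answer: 15570916/121 ≈ 1.2869e+5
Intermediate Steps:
E(U, a) = -19/(1 - U) (E(U, a) = -19/(5 - (1*U + 4)) = -19/(5 - (U + 4)) = -19/(5 - (4 + U)) = -19/(5 + (-4 - U)) = -19/(1 - U))
(E(-10, -1) - 357)**2 = (19/(-1 - 10) - 357)**2 = (19/(-11) - 357)**2 = (19*(-1/11) - 357)**2 = (-19/11 - 357)**2 = (-3946/11)**2 = 15570916/121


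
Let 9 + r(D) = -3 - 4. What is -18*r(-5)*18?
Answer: 5184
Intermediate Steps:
r(D) = -16 (r(D) = -9 + (-3 - 4) = -9 - 7 = -16)
-18*r(-5)*18 = -18*(-16)*18 = 288*18 = 5184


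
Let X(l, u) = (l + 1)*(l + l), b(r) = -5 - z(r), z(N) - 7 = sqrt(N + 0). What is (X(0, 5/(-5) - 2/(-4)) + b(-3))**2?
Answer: (12 + I*sqrt(3))**2 ≈ 141.0 + 41.569*I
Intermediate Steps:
z(N) = 7 + sqrt(N) (z(N) = 7 + sqrt(N + 0) = 7 + sqrt(N))
b(r) = -12 - sqrt(r) (b(r) = -5 - (7 + sqrt(r)) = -5 + (-7 - sqrt(r)) = -12 - sqrt(r))
X(l, u) = 2*l*(1 + l) (X(l, u) = (1 + l)*(2*l) = 2*l*(1 + l))
(X(0, 5/(-5) - 2/(-4)) + b(-3))**2 = (2*0*(1 + 0) + (-12 - sqrt(-3)))**2 = (2*0*1 + (-12 - I*sqrt(3)))**2 = (0 + (-12 - I*sqrt(3)))**2 = (-12 - I*sqrt(3))**2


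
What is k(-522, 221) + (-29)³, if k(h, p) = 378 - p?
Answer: -24232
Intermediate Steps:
k(-522, 221) + (-29)³ = (378 - 1*221) + (-29)³ = (378 - 221) - 24389 = 157 - 24389 = -24232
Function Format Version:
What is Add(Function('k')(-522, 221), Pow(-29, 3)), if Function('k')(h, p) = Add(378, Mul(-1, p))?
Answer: -24232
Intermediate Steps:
Add(Function('k')(-522, 221), Pow(-29, 3)) = Add(Add(378, Mul(-1, 221)), Pow(-29, 3)) = Add(Add(378, -221), -24389) = Add(157, -24389) = -24232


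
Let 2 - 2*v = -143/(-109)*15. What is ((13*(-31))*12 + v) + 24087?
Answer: 4194791/218 ≈ 19242.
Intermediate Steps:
v = -1927/218 (v = 1 - (-143/(-109))*15/2 = 1 - (-143*(-1/109))*15/2 = 1 - 143*15/218 = 1 - ½*2145/109 = 1 - 2145/218 = -1927/218 ≈ -8.8394)
((13*(-31))*12 + v) + 24087 = ((13*(-31))*12 - 1927/218) + 24087 = (-403*12 - 1927/218) + 24087 = (-4836 - 1927/218) + 24087 = -1056175/218 + 24087 = 4194791/218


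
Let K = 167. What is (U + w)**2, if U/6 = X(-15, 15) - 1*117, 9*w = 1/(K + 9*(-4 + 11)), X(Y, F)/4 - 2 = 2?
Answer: 1573567027561/4284900 ≈ 3.6724e+5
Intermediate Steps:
X(Y, F) = 16 (X(Y, F) = 8 + 4*2 = 8 + 8 = 16)
w = 1/2070 (w = 1/(9*(167 + 9*(-4 + 11))) = 1/(9*(167 + 9*7)) = 1/(9*(167 + 63)) = (1/9)/230 = (1/9)*(1/230) = 1/2070 ≈ 0.00048309)
U = -606 (U = 6*(16 - 1*117) = 6*(16 - 117) = 6*(-101) = -606)
(U + w)**2 = (-606 + 1/2070)**2 = (-1254419/2070)**2 = 1573567027561/4284900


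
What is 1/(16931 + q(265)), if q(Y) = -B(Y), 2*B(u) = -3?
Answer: 2/33865 ≈ 5.9058e-5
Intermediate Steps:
B(u) = -3/2 (B(u) = (½)*(-3) = -3/2)
q(Y) = 3/2 (q(Y) = -1*(-3/2) = 3/2)
1/(16931 + q(265)) = 1/(16931 + 3/2) = 1/(33865/2) = 2/33865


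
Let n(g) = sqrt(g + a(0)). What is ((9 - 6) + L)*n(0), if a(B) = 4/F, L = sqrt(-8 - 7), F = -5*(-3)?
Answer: 2*I + 2*sqrt(15)/5 ≈ 1.5492 + 2.0*I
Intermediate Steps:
F = 15
L = I*sqrt(15) (L = sqrt(-15) = I*sqrt(15) ≈ 3.873*I)
a(B) = 4/15
n(g) = sqrt(4/15 + g) (n(g) = sqrt(g + 4/15) = sqrt(4/15 + g))
((9 - 6) + L)*n(0) = ((9 - 6) + I*sqrt(15))*(sqrt(60 + 225*0)/15) = (3 + I*sqrt(15))*(sqrt(60 + 0)/15) = (3 + I*sqrt(15))*(sqrt(60)/15) = (3 + I*sqrt(15))*((2*sqrt(15))/15) = (3 + I*sqrt(15))*(2*sqrt(15)/15) = 2*sqrt(15)*(3 + I*sqrt(15))/15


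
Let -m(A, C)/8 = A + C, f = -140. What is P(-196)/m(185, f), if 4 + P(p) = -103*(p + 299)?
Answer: 10613/360 ≈ 29.481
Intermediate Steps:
P(p) = -30801 - 103*p (P(p) = -4 - 103*(p + 299) = -4 - 103*(299 + p) = -4 + (-30797 - 103*p) = -30801 - 103*p)
m(A, C) = -8*A - 8*C (m(A, C) = -8*(A + C) = -8*A - 8*C)
P(-196)/m(185, f) = (-30801 - 103*(-196))/(-8*185 - 8*(-140)) = (-30801 + 20188)/(-1480 + 1120) = -10613/(-360) = -10613*(-1/360) = 10613/360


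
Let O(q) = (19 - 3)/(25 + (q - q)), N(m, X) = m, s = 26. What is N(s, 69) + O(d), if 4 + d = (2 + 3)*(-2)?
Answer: 666/25 ≈ 26.640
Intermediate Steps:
d = -14 (d = -4 + (2 + 3)*(-2) = -4 + 5*(-2) = -4 - 10 = -14)
O(q) = 16/25 (O(q) = 16/(25 + 0) = 16/25)
N(s, 69) + O(d) = 26 + 16/25 = 666/25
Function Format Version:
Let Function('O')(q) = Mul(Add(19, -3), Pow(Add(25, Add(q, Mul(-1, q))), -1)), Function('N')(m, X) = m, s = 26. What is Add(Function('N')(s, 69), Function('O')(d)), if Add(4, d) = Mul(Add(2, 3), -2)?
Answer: Rational(666, 25) ≈ 26.640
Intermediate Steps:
d = -14 (d = Add(-4, Mul(Add(2, 3), -2)) = Add(-4, Mul(5, -2)) = Add(-4, -10) = -14)
Function('O')(q) = Rational(16, 25) (Function('O')(q) = Mul(16, Pow(Add(25, 0), -1)) = Mul(16, Pow(25, -1)) = Mul(16, Rational(1, 25)) = Rational(16, 25))
Add(Function('N')(s, 69), Function('O')(d)) = Add(26, Rational(16, 25)) = Rational(666, 25)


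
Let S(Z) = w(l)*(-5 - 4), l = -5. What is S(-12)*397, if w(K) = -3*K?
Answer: -53595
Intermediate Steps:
S(Z) = -135 (S(Z) = (-3*(-5))*(-5 - 4) = 15*(-9) = -135)
S(-12)*397 = -135*397 = -53595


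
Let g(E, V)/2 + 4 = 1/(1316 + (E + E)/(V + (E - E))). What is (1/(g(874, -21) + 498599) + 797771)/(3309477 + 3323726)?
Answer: 5148624104682119/42809112962195775 ≈ 0.12027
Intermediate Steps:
g(E, V) = -8 + 2/(1316 + 2*E/V) (g(E, V) = -8 + 2/(1316 + (E + E)/(V + (E - E))) = -8 + 2/(1316 + (2*E)/(V + 0)) = -8 + 2/(1316 + (2*E)/V) = -8 + 2/(1316 + 2*E/V))
(1/(g(874, -21) + 498599) + 797771)/(3309477 + 3323726) = (1/((-5263*(-21) - 8*874)/(874 + 658*(-21)) + 498599) + 797771)/(3309477 + 3323726) = (1/((110523 - 6992)/(874 - 13818) + 498599) + 797771)/6633203 = (1/(103531/(-12944) + 498599) + 797771)*(1/6633203) = (1/(-1/12944*103531 + 498599) + 797771)*(1/6633203) = (1/(-103531/12944 + 498599) + 797771)*(1/6633203) = (1/(6453761925/12944) + 797771)*(1/6633203) = (12944/6453761925 + 797771)*(1/6633203) = (5148624104682119/6453761925)*(1/6633203) = 5148624104682119/42809112962195775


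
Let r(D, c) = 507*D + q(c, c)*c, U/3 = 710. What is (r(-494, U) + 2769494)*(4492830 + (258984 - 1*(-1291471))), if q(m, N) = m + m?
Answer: 70058811906260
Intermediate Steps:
q(m, N) = 2*m
U = 2130 (U = 3*710 = 2130)
r(D, c) = 2*c² + 507*D (r(D, c) = 507*D + (2*c)*c = 507*D + 2*c² = 2*c² + 507*D)
(r(-494, U) + 2769494)*(4492830 + (258984 - 1*(-1291471))) = ((2*2130² + 507*(-494)) + 2769494)*(4492830 + (258984 - 1*(-1291471))) = ((2*4536900 - 250458) + 2769494)*(4492830 + (258984 + 1291471)) = ((9073800 - 250458) + 2769494)*(4492830 + 1550455) = (8823342 + 2769494)*6043285 = 11592836*6043285 = 70058811906260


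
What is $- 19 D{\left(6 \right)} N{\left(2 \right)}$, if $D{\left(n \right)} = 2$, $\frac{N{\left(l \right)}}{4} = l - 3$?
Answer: $152$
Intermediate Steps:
$N{\left(l \right)} = -12 + 4 l$ ($N{\left(l \right)} = 4 \left(l - 3\right) = 4 \left(-3 + l\right) = -12 + 4 l$)
$- 19 D{\left(6 \right)} N{\left(2 \right)} = \left(-19\right) 2 \left(-12 + 4 \cdot 2\right) = - 38 \left(-12 + 8\right) = \left(-38\right) \left(-4\right) = 152$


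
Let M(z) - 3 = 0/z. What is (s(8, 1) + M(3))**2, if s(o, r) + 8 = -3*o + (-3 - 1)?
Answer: 1089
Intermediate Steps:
s(o, r) = -12 - 3*o (s(o, r) = -8 + (-3*o + (-3 - 1)) = -8 + (-3*o - 4) = -8 + (-4 - 3*o) = -12 - 3*o)
M(z) = 3 (M(z) = 3 + 0/z = 3 + 0 = 3)
(s(8, 1) + M(3))**2 = ((-12 - 3*8) + 3)**2 = ((-12 - 24) + 3)**2 = (-36 + 3)**2 = (-33)**2 = 1089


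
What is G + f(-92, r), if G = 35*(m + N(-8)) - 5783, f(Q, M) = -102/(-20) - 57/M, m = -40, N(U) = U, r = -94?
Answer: -1752464/235 ≈ -7457.3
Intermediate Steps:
f(Q, M) = 51/10 - 57/M (f(Q, M) = -102*(-1/20) - 57/M = 51/10 - 57/M)
G = -7463 (G = 35*(-40 - 8) - 5783 = 35*(-48) - 5783 = -1680 - 5783 = -7463)
G + f(-92, r) = -7463 + (51/10 - 57/(-94)) = -7463 + (51/10 - 57*(-1/94)) = -7463 + (51/10 + 57/94) = -7463 + 1341/235 = -1752464/235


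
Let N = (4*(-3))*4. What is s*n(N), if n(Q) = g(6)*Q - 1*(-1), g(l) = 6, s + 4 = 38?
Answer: -9758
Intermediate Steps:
s = 34 (s = -4 + 38 = 34)
N = -48 (N = -12*4 = -48)
n(Q) = 1 + 6*Q (n(Q) = 6*Q - 1*(-1) = 6*Q + 1 = 1 + 6*Q)
s*n(N) = 34*(1 + 6*(-48)) = 34*(1 - 288) = 34*(-287) = -9758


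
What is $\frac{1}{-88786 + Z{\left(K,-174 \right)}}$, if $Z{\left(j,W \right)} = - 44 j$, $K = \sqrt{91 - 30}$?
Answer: $- \frac{44393}{3941417850} + \frac{11 \sqrt{61}}{1970708925} \approx -1.122 \cdot 10^{-5}$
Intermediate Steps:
$K = \sqrt{61} \approx 7.8102$
$\frac{1}{-88786 + Z{\left(K,-174 \right)}} = \frac{1}{-88786 - 44 \sqrt{61}}$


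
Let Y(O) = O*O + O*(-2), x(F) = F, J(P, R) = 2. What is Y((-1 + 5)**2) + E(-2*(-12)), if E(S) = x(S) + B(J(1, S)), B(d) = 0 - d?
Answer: 246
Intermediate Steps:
B(d) = -d
Y(O) = O**2 - 2*O
E(S) = -2 + S (E(S) = S - 1*2 = S - 2 = -2 + S)
Y((-1 + 5)**2) + E(-2*(-12)) = (-1 + 5)**2*(-2 + (-1 + 5)**2) + (-2 - 2*(-12)) = 4**2*(-2 + 4**2) + (-2 + 24) = 16*(-2 + 16) + 22 = 16*14 + 22 = 224 + 22 = 246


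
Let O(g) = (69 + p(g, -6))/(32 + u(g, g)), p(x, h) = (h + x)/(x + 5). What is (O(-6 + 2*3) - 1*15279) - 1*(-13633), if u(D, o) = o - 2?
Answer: -82187/50 ≈ -1643.7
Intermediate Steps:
p(x, h) = (h + x)/(5 + x)
u(D, o) = -2 + o
O(g) = (69 + (-6 + g)/(5 + g))/(30 + g) (O(g) = (69 + (-6 + g)/(5 + g))/(32 + (-2 + g)) = (69 + (-6 + g)/(5 + g))/(30 + g))
(O(-6 + 2*3) - 1*15279) - 1*(-13633) = ((339 + 70*(-6 + 2*3))/((5 + (-6 + 2*3))*(30 + (-6 + 2*3))) - 1*15279) - 1*(-13633) = ((339 + 70*(-6 + 6))/((5 + (-6 + 6))*(30 + (-6 + 6))) - 15279) + 13633 = ((339 + 70*0)/((5 + 0)*(30 + 0)) - 15279) + 13633 = ((339 + 0)/(5*30) - 15279) + 13633 = ((⅕)*(1/30)*339 - 15279) + 13633 = (113/50 - 15279) + 13633 = -763837/50 + 13633 = -82187/50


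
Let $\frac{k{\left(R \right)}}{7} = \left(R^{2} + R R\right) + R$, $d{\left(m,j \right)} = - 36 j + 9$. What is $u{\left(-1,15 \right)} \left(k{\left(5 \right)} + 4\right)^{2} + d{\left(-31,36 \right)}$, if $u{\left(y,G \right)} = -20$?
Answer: $-3027707$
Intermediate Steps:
$d{\left(m,j \right)} = 9 - 36 j$
$k{\left(R \right)} = 7 R + 14 R^{2}$ ($k{\left(R \right)} = 7 \left(\left(R^{2} + R R\right) + R\right) = 7 \left(\left(R^{2} + R^{2}\right) + R\right) = 7 \left(2 R^{2} + R\right) = 7 \left(R + 2 R^{2}\right) = 7 R + 14 R^{2}$)
$u{\left(-1,15 \right)} \left(k{\left(5 \right)} + 4\right)^{2} + d{\left(-31,36 \right)} = - 20 \left(7 \cdot 5 \left(1 + 2 \cdot 5\right) + 4\right)^{2} + \left(9 - 1296\right) = - 20 \left(7 \cdot 5 \left(1 + 10\right) + 4\right)^{2} + \left(9 - 1296\right) = - 20 \left(7 \cdot 5 \cdot 11 + 4\right)^{2} - 1287 = - 20 \left(385 + 4\right)^{2} - 1287 = - 20 \cdot 389^{2} - 1287 = \left(-20\right) 151321 - 1287 = -3026420 - 1287 = -3027707$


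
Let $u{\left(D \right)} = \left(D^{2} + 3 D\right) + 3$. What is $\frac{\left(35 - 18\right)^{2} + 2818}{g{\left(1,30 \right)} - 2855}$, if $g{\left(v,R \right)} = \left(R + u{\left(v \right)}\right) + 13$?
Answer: $- \frac{3107}{2805} \approx -1.1077$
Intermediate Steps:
$u{\left(D \right)} = 3 + D^{2} + 3 D$
$g{\left(v,R \right)} = 16 + R + v^{2} + 3 v$ ($g{\left(v,R \right)} = \left(R + \left(3 + v^{2} + 3 v\right)\right) + 13 = \left(3 + R + v^{2} + 3 v\right) + 13 = 16 + R + v^{2} + 3 v$)
$\frac{\left(35 - 18\right)^{2} + 2818}{g{\left(1,30 \right)} - 2855} = \frac{\left(35 - 18\right)^{2} + 2818}{\left(16 + 30 + 1^{2} + 3 \cdot 1\right) - 2855} = \frac{\left(35 - 18\right)^{2} + 2818}{\left(16 + 30 + 1 + 3\right) - 2855} = \frac{17^{2} + 2818}{50 - 2855} = \frac{289 + 2818}{-2805} = 3107 \left(- \frac{1}{2805}\right) = - \frac{3107}{2805}$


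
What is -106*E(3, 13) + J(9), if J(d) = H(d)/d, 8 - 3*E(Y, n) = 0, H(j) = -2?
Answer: -2546/9 ≈ -282.89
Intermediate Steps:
E(Y, n) = 8/3 (E(Y, n) = 8/3 - ⅓*0 = 8/3 + 0 = 8/3)
J(d) = -2/d
-106*E(3, 13) + J(9) = -106*8/3 - 2/9 = -848/3 - 2*⅑ = -848/3 - 2/9 = -2546/9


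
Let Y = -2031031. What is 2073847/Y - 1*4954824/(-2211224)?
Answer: 684707610602/561383061493 ≈ 1.2197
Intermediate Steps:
2073847/Y - 1*4954824/(-2211224) = 2073847/(-2031031) - 1*4954824/(-2211224) = 2073847*(-1/2031031) - 4954824*(-1/2211224) = -2073847/2031031 + 619353/276403 = 684707610602/561383061493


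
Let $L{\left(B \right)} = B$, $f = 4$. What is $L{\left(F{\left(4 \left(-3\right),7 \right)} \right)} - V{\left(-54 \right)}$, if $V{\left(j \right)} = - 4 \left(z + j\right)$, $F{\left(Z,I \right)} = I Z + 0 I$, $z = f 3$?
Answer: $-252$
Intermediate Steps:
$z = 12$ ($z = 4 \cdot 3 = 12$)
$F{\left(Z,I \right)} = I Z$ ($F{\left(Z,I \right)} = I Z + 0 = I Z$)
$V{\left(j \right)} = -48 - 4 j$ ($V{\left(j \right)} = - 4 \left(12 + j\right) = -48 - 4 j$)
$L{\left(F{\left(4 \left(-3\right),7 \right)} \right)} - V{\left(-54 \right)} = 7 \cdot 4 \left(-3\right) - \left(-48 - -216\right) = 7 \left(-12\right) - \left(-48 + 216\right) = -84 - 168 = -252$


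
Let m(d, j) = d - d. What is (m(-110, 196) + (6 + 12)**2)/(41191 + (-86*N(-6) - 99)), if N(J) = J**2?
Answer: 81/9499 ≈ 0.0085272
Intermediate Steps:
m(d, j) = 0
(m(-110, 196) + (6 + 12)**2)/(41191 + (-86*N(-6) - 99)) = (0 + (6 + 12)**2)/(41191 + (-86*(-6)**2 - 99)) = (0 + 18**2)/(41191 + (-86*36 - 99)) = (0 + 324)/(41191 + (-3096 - 99)) = 324/(41191 - 3195) = 324/37996 = 324*(1/37996) = 81/9499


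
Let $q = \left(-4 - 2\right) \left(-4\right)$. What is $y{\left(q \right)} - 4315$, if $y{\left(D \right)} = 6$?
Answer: $-4309$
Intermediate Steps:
$q = 24$ ($q = \left(-6\right) \left(-4\right) = 24$)
$y{\left(q \right)} - 4315 = 6 - 4315 = -4309$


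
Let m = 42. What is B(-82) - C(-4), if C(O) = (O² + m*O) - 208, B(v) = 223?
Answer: 583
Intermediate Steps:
C(O) = -208 + O² + 42*O (C(O) = (O² + 42*O) - 208 = -208 + O² + 42*O)
B(-82) - C(-4) = 223 - (-208 + (-4)² + 42*(-4)) = 223 - (-208 + 16 - 168) = 223 - 1*(-360) = 223 + 360 = 583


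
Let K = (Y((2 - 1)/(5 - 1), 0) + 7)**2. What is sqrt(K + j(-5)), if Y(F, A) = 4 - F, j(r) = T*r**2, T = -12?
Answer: I*sqrt(2951)/4 ≈ 13.581*I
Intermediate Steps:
j(r) = -12*r**2
K = 1849/16 (K = ((4 - (2 - 1)/(5 - 1)) + 7)**2 = ((4 - 1/4) + 7)**2 = (15/4 + 7)**2 = (43/4)**2 = 1849/16 ≈ 115.56)
sqrt(K + j(-5)) = sqrt(1849/16 - 12*(-5)**2) = sqrt(1849/16 - 12*25) = sqrt(1849/16 - 300) = sqrt(-2951/16) = I*sqrt(2951)/4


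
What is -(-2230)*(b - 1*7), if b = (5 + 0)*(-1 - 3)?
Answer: -60210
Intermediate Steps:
b = -20 (b = 5*(-4) = -20)
-(-2230)*(b - 1*7) = -(-2230)*(-20 - 1*7) = -(-2230)*(-20 - 7) = -(-2230)*(-27) = -1*60210 = -60210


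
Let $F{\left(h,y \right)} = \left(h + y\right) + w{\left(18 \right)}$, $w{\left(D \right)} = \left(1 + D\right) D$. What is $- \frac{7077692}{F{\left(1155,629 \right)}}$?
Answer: $- \frac{3538846}{1063} \approx -3329.1$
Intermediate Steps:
$w{\left(D \right)} = D \left(1 + D\right)$
$F{\left(h,y \right)} = 342 + h + y$ ($F{\left(h,y \right)} = \left(h + y\right) + 18 \left(1 + 18\right) = \left(h + y\right) + 18 \cdot 19 = \left(h + y\right) + 342 = 342 + h + y$)
$- \frac{7077692}{F{\left(1155,629 \right)}} = - \frac{7077692}{342 + 1155 + 629} = - \frac{7077692}{2126} = \left(-7077692\right) \frac{1}{2126} = - \frac{3538846}{1063}$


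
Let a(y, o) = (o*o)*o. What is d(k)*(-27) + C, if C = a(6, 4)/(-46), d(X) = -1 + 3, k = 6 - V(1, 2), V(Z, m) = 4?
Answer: -1274/23 ≈ -55.391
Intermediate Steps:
k = 2 (k = 6 - 1*4 = 6 - 4 = 2)
d(X) = 2
a(y, o) = o³ (a(y, o) = o²*o = o³)
C = -32/23 (C = 4³/(-46) = 64*(-1/46) = -32/23 ≈ -1.3913)
d(k)*(-27) + C = 2*(-27) - 32/23 = -54 - 32/23 = -1274/23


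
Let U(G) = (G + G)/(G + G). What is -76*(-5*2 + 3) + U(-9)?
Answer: 533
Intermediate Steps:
U(G) = 1 (U(G) = (2*G)/((2*G)) = (2*G)*(1/(2*G)) = 1)
-76*(-5*2 + 3) + U(-9) = -76*(-5*2 + 3) + 1 = -76*(-10 + 3) + 1 = -76*(-7) + 1 = 532 + 1 = 533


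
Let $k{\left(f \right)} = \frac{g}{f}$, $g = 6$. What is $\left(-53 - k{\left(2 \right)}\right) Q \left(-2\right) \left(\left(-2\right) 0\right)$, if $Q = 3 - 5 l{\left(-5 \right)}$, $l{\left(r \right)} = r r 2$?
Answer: $0$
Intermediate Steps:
$l{\left(r \right)} = 2 r^{2}$ ($l{\left(r \right)} = r^{2} \cdot 2 = 2 r^{2}$)
$k{\left(f \right)} = \frac{6}{f}$
$Q = -247$ ($Q = 3 - 5 \cdot 2 \left(-5\right)^{2} = 3 - 5 \cdot 2 \cdot 25 = 3 - 250 = -247$)
$\left(-53 - k{\left(2 \right)}\right) Q \left(-2\right) \left(\left(-2\right) 0\right) = \left(-53 - \frac{6}{2}\right) \left(-247\right) \left(-2\right) \left(\left(-2\right) 0\right) = \left(-53 - 6 \cdot \frac{1}{2}\right) 494 \cdot 0 = \left(-53 - 3\right) 0 = \left(-56\right) 0 = 0$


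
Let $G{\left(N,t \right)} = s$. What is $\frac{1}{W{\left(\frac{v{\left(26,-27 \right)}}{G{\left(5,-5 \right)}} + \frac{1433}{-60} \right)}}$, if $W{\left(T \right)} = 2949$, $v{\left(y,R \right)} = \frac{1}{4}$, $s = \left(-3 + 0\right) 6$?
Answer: $\frac{1}{2949} \approx 0.0003391$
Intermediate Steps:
$s = -18$ ($s = \left(-3\right) 6 = -18$)
$v{\left(y,R \right)} = \frac{1}{4}$
$G{\left(N,t \right)} = -18$
$\frac{1}{W{\left(\frac{v{\left(26,-27 \right)}}{G{\left(5,-5 \right)}} + \frac{1433}{-60} \right)}} = \frac{1}{2949}$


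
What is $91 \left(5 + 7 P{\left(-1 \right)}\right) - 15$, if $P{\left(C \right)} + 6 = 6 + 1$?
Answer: $1077$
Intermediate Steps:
$P{\left(C \right)} = 1$ ($P{\left(C \right)} = -6 + \left(6 + 1\right) = -6 + 7 = 1$)
$91 \left(5 + 7 P{\left(-1 \right)}\right) - 15 = 91 \left(5 + 7 \cdot 1\right) - 15 = 91 \left(5 + 7\right) - 15 = 91 \cdot 12 - 15 = 1092 - 15 = 1077$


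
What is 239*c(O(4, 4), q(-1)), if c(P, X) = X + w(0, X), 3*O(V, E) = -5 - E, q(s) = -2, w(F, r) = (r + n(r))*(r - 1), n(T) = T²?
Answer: -1912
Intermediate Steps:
w(F, r) = (-1 + r)*(r + r²) (w(F, r) = (r + r²)*(r - 1) = (r + r²)*(-1 + r) = (-1 + r)*(r + r²))
O(V, E) = -5/3 - E/3 (O(V, E) = (-5 - E)/3 = -5/3 - E/3)
c(P, X) = X³ (c(P, X) = X + (X³ - X) = X³)
239*c(O(4, 4), q(-1)) = 239*(-2)³ = 239*(-8) = -1912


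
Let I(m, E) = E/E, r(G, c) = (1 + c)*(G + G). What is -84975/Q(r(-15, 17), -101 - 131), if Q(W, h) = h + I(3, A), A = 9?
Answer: 2575/7 ≈ 367.86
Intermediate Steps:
r(G, c) = 2*G*(1 + c) (r(G, c) = (1 + c)*(2*G) = 2*G*(1 + c))
I(m, E) = 1
Q(W, h) = 1 + h (Q(W, h) = h + 1 = 1 + h)
-84975/Q(r(-15, 17), -101 - 131) = -84975/(1 + (-101 - 131)) = -84975/(1 - 232) = -84975/(-231) = -84975*(-1/231) = 2575/7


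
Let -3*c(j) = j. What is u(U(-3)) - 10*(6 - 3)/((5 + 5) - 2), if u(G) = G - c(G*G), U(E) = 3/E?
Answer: -53/12 ≈ -4.4167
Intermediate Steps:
c(j) = -j/3
u(G) = G + G²/3 (u(G) = G - (-1)*G*G/3 = G - (-1)*G²/3 = G + G²/3)
u(U(-3)) - 10*(6 - 3)/((5 + 5) - 2) = (3/(-3))*(3 + 3/(-3))/3 - 10*(6 - 3)/((5 + 5) - 2) = (3*(-⅓))*(3 + 3*(-⅓))/3 - 30/(10 - 2) = (⅓)*(-1)*(3 - 1) - 30/8 = (⅓)*(-1)*2 - 30/8 = -⅔ - 10*3/8 = -⅔ - 15/4 = -53/12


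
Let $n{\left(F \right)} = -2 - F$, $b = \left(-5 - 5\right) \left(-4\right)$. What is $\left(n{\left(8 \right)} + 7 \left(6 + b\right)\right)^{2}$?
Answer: $97344$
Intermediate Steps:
$b = 40$ ($b = \left(-10\right) \left(-4\right) = 40$)
$\left(n{\left(8 \right)} + 7 \left(6 + b\right)\right)^{2} = \left(\left(-2 - 8\right) + 7 \left(6 + 40\right)\right)^{2} = \left(\left(-2 - 8\right) + 7 \cdot 46\right)^{2} = \left(-10 + 322\right)^{2} = 312^{2} = 97344$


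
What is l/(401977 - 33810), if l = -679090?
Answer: -679090/368167 ≈ -1.8445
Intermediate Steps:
l/(401977 - 33810) = -679090/(401977 - 33810) = -679090/368167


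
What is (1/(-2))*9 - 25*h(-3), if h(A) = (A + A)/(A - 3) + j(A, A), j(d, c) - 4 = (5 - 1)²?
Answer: -1059/2 ≈ -529.50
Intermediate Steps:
j(d, c) = 20 (j(d, c) = 4 + (5 - 1)² = 4 + 4² = 4 + 16 = 20)
h(A) = 20 + 2*A/(-3 + A) (h(A) = (A + A)/(A - 3) + 20 = (2*A)/(-3 + A) + 20 = 2*A/(-3 + A) + 20 = 20 + 2*A/(-3 + A))
(1/(-2))*9 - 25*h(-3) = (1/(-2))*9 - 50*(-30 + 11*(-3))/(-3 - 3) = (1*(-½))*9 - 50*(-30 - 33)/(-6) = -½*9 - 50*(-1)*(-63)/6 = -9/2 - 25*21 = -9/2 - 525 = -1059/2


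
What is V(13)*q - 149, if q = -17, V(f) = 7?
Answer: -268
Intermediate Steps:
V(13)*q - 149 = 7*(-17) - 149 = -119 - 149 = -268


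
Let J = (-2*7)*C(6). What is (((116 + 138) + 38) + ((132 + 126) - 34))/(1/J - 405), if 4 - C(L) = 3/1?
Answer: -7224/5671 ≈ -1.2738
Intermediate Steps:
C(L) = 1 (C(L) = 4 - 3/1 = 4 - 3 = 1)
J = -14 (J = -2*7*1 = -14*1 = -14)
(((116 + 138) + 38) + ((132 + 126) - 34))/(1/J - 405) = (((116 + 138) + 38) + ((132 + 126) - 34))/(1/(-14) - 405) = ((254 + 38) + (258 - 34))/(-1/14 - 405) = (292 + 224)/(-5671/14) = 516*(-14/5671) = -7224/5671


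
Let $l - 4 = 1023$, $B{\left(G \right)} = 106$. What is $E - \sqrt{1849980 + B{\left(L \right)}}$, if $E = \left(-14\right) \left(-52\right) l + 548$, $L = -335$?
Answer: $748204 - \sqrt{1850086} \approx 7.4684 \cdot 10^{5}$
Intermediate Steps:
$l = 1027$ ($l = 4 + 1023 = 1027$)
$E = 748204$ ($E = \left(-14\right) \left(-52\right) 1027 + 548 = 728 \cdot 1027 + 548 = 747656 + 548 = 748204$)
$E - \sqrt{1849980 + B{\left(L \right)}} = 748204 - \sqrt{1849980 + 106} = 748204 - \sqrt{1850086}$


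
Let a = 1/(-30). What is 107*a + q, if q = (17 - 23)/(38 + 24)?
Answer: -3407/930 ≈ -3.6634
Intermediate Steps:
a = -1/30 ≈ -0.033333
q = -3/31 (q = -6/62 = -6*1/62 = -3/31 ≈ -0.096774)
107*a + q = 107*(-1/30) - 3/31 = -107/30 - 3/31 = -3407/930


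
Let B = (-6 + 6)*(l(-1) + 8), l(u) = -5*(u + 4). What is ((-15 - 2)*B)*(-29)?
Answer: 0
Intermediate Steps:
l(u) = -20 - 5*u (l(u) = -5*(4 + u) = -20 - 5*u)
B = 0 (B = (-6 + 6)*((-20 - 5*(-1)) + 8) = 0*((-20 + 5) + 8) = 0*(-15 + 8) = 0*(-7) = 0)
((-15 - 2)*B)*(-29) = ((-15 - 2)*0)*(-29) = -17*0*(-29) = 0*(-29) = 0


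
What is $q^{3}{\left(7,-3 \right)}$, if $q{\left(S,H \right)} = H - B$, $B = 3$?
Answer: $-216$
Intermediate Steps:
$q{\left(S,H \right)} = -3 + H$ ($q{\left(S,H \right)} = H - 3 = -3 + H$)
$q^{3}{\left(7,-3 \right)} = \left(-3 - 3\right)^{3} = \left(-6\right)^{3} = -216$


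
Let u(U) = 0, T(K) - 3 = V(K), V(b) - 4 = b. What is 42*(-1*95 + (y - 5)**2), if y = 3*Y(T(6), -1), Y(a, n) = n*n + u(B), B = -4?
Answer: -3822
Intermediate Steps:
V(b) = 4 + b
T(K) = 7 + K (T(K) = 3 + (4 + K) = 7 + K)
Y(a, n) = n**2 (Y(a, n) = n*n + 0 = n**2 + 0 = n**2)
y = 3 (y = 3*(-1)**2 = 3*1 = 3)
42*(-1*95 + (y - 5)**2) = 42*(-1*95 + (3 - 5)**2) = 42*(-95 + (-2)**2) = 42*(-95 + 4) = 42*(-91) = -3822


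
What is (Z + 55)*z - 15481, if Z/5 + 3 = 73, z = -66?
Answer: -42211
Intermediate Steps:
Z = 350 (Z = -15 + 5*73 = -15 + 365 = 350)
(Z + 55)*z - 15481 = (350 + 55)*(-66) - 15481 = 405*(-66) - 15481 = -26730 - 15481 = -42211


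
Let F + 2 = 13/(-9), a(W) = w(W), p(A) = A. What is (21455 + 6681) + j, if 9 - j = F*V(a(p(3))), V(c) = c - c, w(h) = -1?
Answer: 28145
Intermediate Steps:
a(W) = -1
F = -31/9 (F = -2 + 13/(-9) = -2 + 13*(-⅑) = -2 - 13/9 = -31/9 ≈ -3.4444)
V(c) = 0
j = 9 (j = 9 - (-31)*0/9 = 9 - 1*0 = 9 + 0 = 9)
(21455 + 6681) + j = (21455 + 6681) + 9 = 28136 + 9 = 28145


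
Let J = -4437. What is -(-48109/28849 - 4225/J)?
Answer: 5386624/7529589 ≈ 0.71539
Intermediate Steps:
-(-48109/28849 - 4225/J) = -(-48109/28849 - 4225/(-4437)) = -(-48109*1/28849 - 4225*(-1/4437)) = -(-48109/28849 + 4225/4437) = -1*(-5386624/7529589) = 5386624/7529589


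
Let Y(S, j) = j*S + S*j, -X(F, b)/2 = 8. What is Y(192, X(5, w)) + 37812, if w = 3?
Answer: 31668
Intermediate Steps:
X(F, b) = -16 (X(F, b) = -2*8 = -16)
Y(S, j) = 2*S*j (Y(S, j) = S*j + S*j = 2*S*j)
Y(192, X(5, w)) + 37812 = 2*192*(-16) + 37812 = -6144 + 37812 = 31668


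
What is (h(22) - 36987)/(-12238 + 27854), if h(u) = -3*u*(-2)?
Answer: -36855/15616 ≈ -2.3601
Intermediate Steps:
h(u) = 6*u
(h(22) - 36987)/(-12238 + 27854) = (6*22 - 36987)/(-12238 + 27854) = (132 - 36987)/15616 = -36855*1/15616 = -36855/15616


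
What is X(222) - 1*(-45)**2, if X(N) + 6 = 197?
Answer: -1834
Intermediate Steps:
X(N) = 191 (X(N) = -6 + 197 = 191)
X(222) - 1*(-45)**2 = 191 - 1*(-45)**2 = 191 - 1*2025 = 191 - 2025 = -1834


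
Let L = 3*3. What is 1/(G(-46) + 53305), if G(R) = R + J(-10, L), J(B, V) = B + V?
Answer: 1/53258 ≈ 1.8777e-5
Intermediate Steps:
L = 9
G(R) = -1 + R (G(R) = R + (-10 + 9) = R - 1 = -1 + R)
1/(G(-46) + 53305) = 1/((-1 - 46) + 53305) = 1/(-47 + 53305) = 1/53258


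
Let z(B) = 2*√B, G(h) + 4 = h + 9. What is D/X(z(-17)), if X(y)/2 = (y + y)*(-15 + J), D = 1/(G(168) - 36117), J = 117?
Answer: I*√17/498615168 ≈ 8.2691e-9*I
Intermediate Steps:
G(h) = 5 + h (G(h) = -4 + (h + 9) = -4 + (9 + h) = 5 + h)
D = -1/35944 (D = 1/((5 + 168) - 36117) = 1/(173 - 36117) = 1/(-35944) = -1/35944 ≈ -2.7821e-5)
X(y) = 408*y (X(y) = 2*((y + y)*(-15 + 117)) = 2*((2*y)*102) = 2*(204*y) = 408*y)
D/X(z(-17)) = -(-I*√17/13872)/35944 = -(-1)*I*√17/498615168 = I*√17/498615168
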